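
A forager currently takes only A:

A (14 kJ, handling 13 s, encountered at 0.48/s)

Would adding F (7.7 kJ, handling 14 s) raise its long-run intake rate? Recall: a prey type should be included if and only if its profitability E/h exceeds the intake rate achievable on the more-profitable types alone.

Current rate: (0.48×14)/(1 + 0.48×13) = 0.9282 kJ/s.
Profitability of F: 7.7/14 = 0.55 kJ/s.
Since 0.55 < R, time spent handling F is better spent searching.

No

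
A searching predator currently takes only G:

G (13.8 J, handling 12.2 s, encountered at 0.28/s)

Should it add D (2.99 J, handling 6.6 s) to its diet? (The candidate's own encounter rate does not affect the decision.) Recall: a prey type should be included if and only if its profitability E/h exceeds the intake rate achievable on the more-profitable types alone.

No

Current rate: (0.28×13.8)/(1 + 0.28×12.2) = 0.875 J/s.
D: E/h = 2.99/6.6 = 0.453 J/s.
0.453 < 0.875, so adding D would lower the average — exclude it.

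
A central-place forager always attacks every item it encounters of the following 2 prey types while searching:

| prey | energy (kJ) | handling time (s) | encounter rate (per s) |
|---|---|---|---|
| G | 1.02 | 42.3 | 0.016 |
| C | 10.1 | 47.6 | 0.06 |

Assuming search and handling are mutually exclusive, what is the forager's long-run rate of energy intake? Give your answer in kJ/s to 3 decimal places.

0.137 kJ/s

Energy encountered per unit search time: 0.016×1.02 + 0.06×10.1 = 0.6223 kJ/s.
Handling time per unit search time: 0.016×42.3 + 0.06×47.6 = 3.533.
Rate = 0.6223/(1 + 3.533) = 0.1373 kJ/s.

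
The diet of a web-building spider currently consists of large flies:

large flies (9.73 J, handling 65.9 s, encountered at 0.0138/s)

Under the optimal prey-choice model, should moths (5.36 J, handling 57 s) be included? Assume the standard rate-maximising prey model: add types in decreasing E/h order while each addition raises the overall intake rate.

Yes

On large flies alone, R = ΣλE/(1+Σλh) = 0.1343/1.909 = 0.07032 J/s.
Profitability of moths: 5.36/57 = 0.09404 J/s.
Since 0.09404 > R, including moths increases the long-run rate.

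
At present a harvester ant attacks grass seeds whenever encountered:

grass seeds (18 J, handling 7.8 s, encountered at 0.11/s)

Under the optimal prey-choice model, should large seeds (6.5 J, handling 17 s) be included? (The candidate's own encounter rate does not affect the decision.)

Current rate: (0.11×18)/(1 + 0.11×7.8) = 1.066 J/s.
Profitability of large seeds: 6.5/17 = 0.3824 J/s.
0.3824 < 1.066, so adding large seeds would lower the average — exclude it.

No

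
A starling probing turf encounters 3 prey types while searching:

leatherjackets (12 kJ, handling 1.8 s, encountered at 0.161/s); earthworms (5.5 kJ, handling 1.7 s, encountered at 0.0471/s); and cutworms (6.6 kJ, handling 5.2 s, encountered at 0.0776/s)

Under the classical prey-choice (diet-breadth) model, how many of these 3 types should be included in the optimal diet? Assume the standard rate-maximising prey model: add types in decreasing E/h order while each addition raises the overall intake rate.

Rank by E/h (kJ/s): leatherjackets 6.67, earthworms 3.24, cutworms 1.27. Include each in turn until the next type's E/h falls below the running intake rate.
Rate on top 1: 1.498. earthworms: 3.24 > 1.498 → include.
Rate on top 2: 1.599. cutworms: 1.27 < 1.599 → exclude; stop.
Optimal diet: leatherjackets, earthworms — 2 of 3 types.

2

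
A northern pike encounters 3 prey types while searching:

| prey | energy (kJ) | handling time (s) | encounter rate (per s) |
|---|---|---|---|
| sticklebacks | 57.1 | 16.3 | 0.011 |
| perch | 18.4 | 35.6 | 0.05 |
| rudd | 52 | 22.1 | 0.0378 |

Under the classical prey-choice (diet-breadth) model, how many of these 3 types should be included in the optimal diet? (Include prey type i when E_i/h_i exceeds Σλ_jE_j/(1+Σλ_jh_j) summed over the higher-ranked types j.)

2

Rank by E/h (kJ/s): sticklebacks 3.5, rudd 2.35, perch 0.517. Include each in turn until the next type's E/h falls below the running intake rate.
Rate on top 1: 0.5326. rudd: 2.35 > 0.5326 → include.
Rate on top 2: 1.287. perch: 0.517 < 1.287 → exclude; stop.
Optimal diet: sticklebacks, rudd — 2 of 3 types.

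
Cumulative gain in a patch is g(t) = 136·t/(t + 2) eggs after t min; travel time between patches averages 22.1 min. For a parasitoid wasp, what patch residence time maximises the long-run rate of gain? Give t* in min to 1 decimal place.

Maximise g(t)/(T+t): set derivative to zero → g'(t)(T+t) = g(t).
g'(t) = 136·2/(t + 2)². Setting 136·2/(t+2)² = 136t/[(t+2)(22.1+t)] gives 2(22.1+t) = t(t+2), so t² = 2×22.1 = 44.2.
t* = √44.2 = 6.648 min.

6.6 min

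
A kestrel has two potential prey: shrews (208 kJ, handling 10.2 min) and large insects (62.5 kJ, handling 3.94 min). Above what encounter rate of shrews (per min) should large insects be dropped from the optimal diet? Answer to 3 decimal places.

0.343 per min

Drop large insects once their profitability E₂/h₂ falls below the rate achievable on shrews alone: E₂/h₂ = λE₁/(1 + λh₁).
Solve for λ: λE₁h₂ = E₂(1 + λh₁) → λ(E₁h₂ − E₂h₁) = E₂ → λ = E₂/(E₁h₂ − E₂h₁).
λ = 62.5/(208×3.94 − 62.5×10.2) = 62.5/182 = 0.3434 per min.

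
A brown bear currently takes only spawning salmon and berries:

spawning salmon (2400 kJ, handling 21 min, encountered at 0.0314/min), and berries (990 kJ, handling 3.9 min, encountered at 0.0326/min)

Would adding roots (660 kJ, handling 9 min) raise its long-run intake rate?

Intake rate on the current diet: R = (0.0314×2400 + 0.0326×990) / (1 + 0.0314×21 + 0.0326×3.9) = 107.6/1.787 = 60.25 kJ/min.
roots: E/h = 660/9 = 73.33 kJ/min.
Since 73.33 > R, including roots increases the long-run rate.

Yes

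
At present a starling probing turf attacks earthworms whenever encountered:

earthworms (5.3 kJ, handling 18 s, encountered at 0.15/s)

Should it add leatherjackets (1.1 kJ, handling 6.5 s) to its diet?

No

On earthworms alone, R = ΣλE/(1+Σλh) = 0.795/3.7 = 0.2149 kJ/s.
leatherjackets: E/h = 1.1/6.5 = 0.1692 kJ/s.
0.1692 < 0.2149, so adding leatherjackets would lower the average — exclude it.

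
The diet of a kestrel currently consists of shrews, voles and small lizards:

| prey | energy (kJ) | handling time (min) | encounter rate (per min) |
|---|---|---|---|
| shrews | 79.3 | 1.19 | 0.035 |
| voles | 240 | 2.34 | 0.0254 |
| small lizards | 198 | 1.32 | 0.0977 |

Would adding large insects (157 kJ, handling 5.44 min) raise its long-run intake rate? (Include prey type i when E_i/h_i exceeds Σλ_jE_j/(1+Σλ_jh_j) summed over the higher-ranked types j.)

Yes

On shrews, voles and small lizards alone, R = ΣλE/(1+Σλh) = 28.22/1.23 = 22.94 kJ/min.
Profitability of large insects: 157/5.44 = 28.86 kJ/min.
Since 28.86 > R, including large insects increases the long-run rate.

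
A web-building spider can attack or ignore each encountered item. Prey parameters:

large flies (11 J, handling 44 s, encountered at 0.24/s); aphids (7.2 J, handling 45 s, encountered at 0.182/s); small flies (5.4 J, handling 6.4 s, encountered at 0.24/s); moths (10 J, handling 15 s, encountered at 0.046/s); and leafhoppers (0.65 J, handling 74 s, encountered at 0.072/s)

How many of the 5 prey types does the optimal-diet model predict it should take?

2

E/h in descending order: small flies 0.844, moths 0.667, large flies 0.25, aphids 0.16, leafhoppers 0.00878 J/s. The optimal diet is the largest prefix of this list for which every included type satisfies E_i/h_i > R on the types above it.
Rate on top 1: 0.511. moths: 0.667 > 0.511 → include.
Rate on top 2: 0.5443. large flies: 0.25 < 0.5443 → exclude; stop.
Optimal diet: small flies, moths — 2 of 5 types.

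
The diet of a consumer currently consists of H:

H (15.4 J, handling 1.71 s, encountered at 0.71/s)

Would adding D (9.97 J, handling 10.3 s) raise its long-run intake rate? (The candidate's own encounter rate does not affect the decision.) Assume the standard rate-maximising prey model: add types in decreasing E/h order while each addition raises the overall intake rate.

Current rate: (0.71×15.4)/(1 + 0.71×1.71) = 4.938 J/s.
D: E/h = 9.97/10.3 = 0.968 J/s.
0.968 < 4.938, so adding D would lower the average — exclude it.

No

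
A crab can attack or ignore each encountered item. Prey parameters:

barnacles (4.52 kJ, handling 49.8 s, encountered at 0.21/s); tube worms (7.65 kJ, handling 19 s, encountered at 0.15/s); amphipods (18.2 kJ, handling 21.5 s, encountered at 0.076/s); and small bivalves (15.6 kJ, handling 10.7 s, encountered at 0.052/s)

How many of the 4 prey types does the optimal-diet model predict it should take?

E/h in descending order: small bivalves 1.46, amphipods 0.847, tube worms 0.403, barnacles 0.0908 kJ/s. The optimal diet is the largest prefix of this list for which every included type satisfies E_i/h_i > R on the types above it.
Rate on top 1: 0.5212. amphipods: 0.847 > 0.5212 → include.
Rate on top 2: 0.6878. tube worms: 0.403 < 0.6878 → exclude; stop.
Optimal diet: small bivalves, amphipods — 2 of 4 types.

2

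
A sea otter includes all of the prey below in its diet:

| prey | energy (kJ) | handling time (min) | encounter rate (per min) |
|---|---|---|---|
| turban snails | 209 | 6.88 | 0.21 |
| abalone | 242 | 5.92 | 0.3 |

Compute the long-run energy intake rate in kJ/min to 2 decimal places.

27.60 kJ/min

R = (0.21×209 + 0.3×242) / (1 + 0.21×6.88 + 0.3×5.92) = 116.5/4.221 = 27.6 kJ/min.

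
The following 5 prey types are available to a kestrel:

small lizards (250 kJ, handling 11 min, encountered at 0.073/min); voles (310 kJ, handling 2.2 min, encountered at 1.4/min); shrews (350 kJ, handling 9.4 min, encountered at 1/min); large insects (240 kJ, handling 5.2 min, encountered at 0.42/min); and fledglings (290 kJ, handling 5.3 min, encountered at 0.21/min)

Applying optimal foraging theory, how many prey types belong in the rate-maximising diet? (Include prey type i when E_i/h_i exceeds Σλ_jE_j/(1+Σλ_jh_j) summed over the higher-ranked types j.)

Profitabilities (E/h, kJ/min): voles 141, fledglings 54.7, large insects 46.2, shrews 37.2, small lizards 22.7. Add prey in this order while the next type's profitability exceeds the intake rate on those already taken.
Rate on top 1: 106.4. fledglings: 54.7 < 106.4 → exclude; stop.
Optimal diet: voles — 1 of 5 types.

1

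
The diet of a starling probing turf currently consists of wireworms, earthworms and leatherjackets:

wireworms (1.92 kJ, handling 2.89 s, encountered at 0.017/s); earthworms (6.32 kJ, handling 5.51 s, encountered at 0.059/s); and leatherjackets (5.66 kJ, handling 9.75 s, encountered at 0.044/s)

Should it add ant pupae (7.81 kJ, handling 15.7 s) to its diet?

Intake rate on the current diet: R = (0.017×1.92 + 0.059×6.32 + 0.044×5.66) / (1 + 0.017×2.89 + 0.059×5.51 + 0.044×9.75) = 0.6546/1.803 = 0.363 kJ/s.
ant pupae: E/h = 7.81/15.7 = 0.4975 kJ/s.
0.4975 > 0.363, so adding ant pupae raises the average — include it.

Yes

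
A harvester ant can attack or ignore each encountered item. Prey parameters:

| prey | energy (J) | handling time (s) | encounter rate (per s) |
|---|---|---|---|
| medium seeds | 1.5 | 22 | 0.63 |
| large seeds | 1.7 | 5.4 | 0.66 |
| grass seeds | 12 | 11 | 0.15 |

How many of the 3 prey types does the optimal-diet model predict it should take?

Profitabilities (E/h, J/s): grass seeds 1.09, large seeds 0.315, medium seeds 0.0682. Add prey in this order while the next type's profitability exceeds the intake rate on those already taken.
Rate on top 1: 0.6792. large seeds: 0.315 < 0.6792 → exclude; stop.
Optimal diet: grass seeds — 1 of 3 types.

1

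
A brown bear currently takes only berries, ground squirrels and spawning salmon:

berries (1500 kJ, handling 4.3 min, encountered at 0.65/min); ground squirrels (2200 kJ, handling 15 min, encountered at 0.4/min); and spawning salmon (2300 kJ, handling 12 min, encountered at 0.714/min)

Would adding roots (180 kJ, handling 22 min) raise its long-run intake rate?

On berries, ground squirrels and spawning salmon alone, R = ΣλE/(1+Σλh) = 3497/18.36 = 190.4 kJ/min.
roots: E/h = 180/22 = 8.182 kJ/min.
8.182 < 190.4, so adding roots would lower the average — exclude it.

No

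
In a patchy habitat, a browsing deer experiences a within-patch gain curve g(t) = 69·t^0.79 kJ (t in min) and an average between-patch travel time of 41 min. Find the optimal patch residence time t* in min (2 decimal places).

Maximise g(t)/(T+t): set derivative to zero → g'(t)(T+t) = g(t).
g'(t) = 0.79·69·t^-0.21. Setting 0.79·69·t^-0.21 = 69·t^0.79/(41+t) gives 0.79(41+t) = t, so 0.21·t = 0.79×41.
t* = 0.79×41/0.21 = 154.2 min.

154.24 min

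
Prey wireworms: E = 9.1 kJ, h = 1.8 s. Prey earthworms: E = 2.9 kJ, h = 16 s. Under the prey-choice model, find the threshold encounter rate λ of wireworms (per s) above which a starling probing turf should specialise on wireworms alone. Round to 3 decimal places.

0.021 per s

At the threshold, the rate on wireworms alone equals the profitability of earthworms: λ·9.1/(1 + λ·1.8) = 2.9/16 = 0.1812.
Rearranging, λ(9.1 − 0.1812×1.8) = 0.1812, so λ = 0.1812/8.774 = 0.02066 per s.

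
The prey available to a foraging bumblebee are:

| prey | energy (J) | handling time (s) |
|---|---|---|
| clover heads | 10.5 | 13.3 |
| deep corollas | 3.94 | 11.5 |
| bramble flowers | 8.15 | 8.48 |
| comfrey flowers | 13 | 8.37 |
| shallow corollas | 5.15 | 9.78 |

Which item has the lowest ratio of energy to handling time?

Profitability E/h (J/s): clover heads = 10.5/13.3 = 0.789, deep corollas = 3.94/11.5 = 0.343, bramble flowers = 8.15/8.48 = 0.961, comfrey flowers = 13/8.37 = 1.55, shallow corollas = 5.15/9.78 = 0.527.
Ranked: comfrey flowers > bramble flowers > clover heads > shallow corollas > deep corollas.

deep corollas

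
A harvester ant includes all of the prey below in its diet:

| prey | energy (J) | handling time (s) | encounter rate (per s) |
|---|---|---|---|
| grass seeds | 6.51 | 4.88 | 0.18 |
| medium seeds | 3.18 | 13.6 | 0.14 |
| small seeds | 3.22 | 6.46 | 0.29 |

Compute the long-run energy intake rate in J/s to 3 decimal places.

0.451 J/s

Energy encountered per unit search time: 0.18×6.51 + 0.14×3.18 + 0.29×3.22 = 2.551 J/s.
Handling time per unit search time: 0.18×4.88 + 0.14×13.6 + 0.29×6.46 = 4.656.
Rate = 2.551/(1 + 4.656) = 0.451 J/s.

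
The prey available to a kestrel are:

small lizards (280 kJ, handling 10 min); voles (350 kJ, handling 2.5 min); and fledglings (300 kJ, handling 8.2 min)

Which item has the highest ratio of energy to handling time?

voles

In descending order of E/h:
voles: 350/2.5 = 140 kJ/min
fledglings: 300/8.2 = 36.6 kJ/min
small lizards: 280/10 = 28 kJ/min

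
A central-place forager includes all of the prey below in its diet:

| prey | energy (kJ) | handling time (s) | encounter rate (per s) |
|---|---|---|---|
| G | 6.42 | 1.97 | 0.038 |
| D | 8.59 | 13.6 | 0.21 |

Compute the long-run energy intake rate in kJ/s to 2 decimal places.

0.52 kJ/s

R = (0.038×6.42 + 0.21×8.59) / (1 + 0.038×1.97 + 0.21×13.6) = 2.048/3.931 = 0.521 kJ/s.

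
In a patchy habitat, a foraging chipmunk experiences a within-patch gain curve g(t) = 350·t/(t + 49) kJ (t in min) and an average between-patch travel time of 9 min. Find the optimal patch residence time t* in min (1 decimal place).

Optimal t* satisfies g'(t*) = g(t*)/(T + t*).
g'(t) = 350·49/(t + 49)². Setting 350·49/(t+49)² = 350t/[(t+49)(9+t)] gives 49(9+t) = t(t+49), so t² = 49×9 = 441.
t* = √441 = 21 min.

21.0 min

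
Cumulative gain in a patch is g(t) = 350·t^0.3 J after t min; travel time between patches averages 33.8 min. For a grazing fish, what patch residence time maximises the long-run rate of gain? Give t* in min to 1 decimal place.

14.5 min

Optimal t* satisfies g'(t*) = g(t*)/(T + t*).
g'(t) = 0.3·350·t^-0.7. Setting 0.3·350·t^-0.7 = 350·t^0.3/(33.8+t) gives 0.3(33.8+t) = t, so 0.70·t = 0.3×33.8.
t* = 0.3×33.8/0.70 = 14.49 min.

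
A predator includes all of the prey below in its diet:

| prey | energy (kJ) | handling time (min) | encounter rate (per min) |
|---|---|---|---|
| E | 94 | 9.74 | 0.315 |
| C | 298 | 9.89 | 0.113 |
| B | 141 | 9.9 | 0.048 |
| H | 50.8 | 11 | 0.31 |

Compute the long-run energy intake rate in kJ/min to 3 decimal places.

R = (0.315×94 + 0.113×298 + 0.048×141 + 0.31×50.8) / (1 + 0.315×9.74 + 0.113×9.89 + 0.048×9.9 + 0.31×11) = 85.8/9.071 = 9.459 kJ/min.

9.459 kJ/min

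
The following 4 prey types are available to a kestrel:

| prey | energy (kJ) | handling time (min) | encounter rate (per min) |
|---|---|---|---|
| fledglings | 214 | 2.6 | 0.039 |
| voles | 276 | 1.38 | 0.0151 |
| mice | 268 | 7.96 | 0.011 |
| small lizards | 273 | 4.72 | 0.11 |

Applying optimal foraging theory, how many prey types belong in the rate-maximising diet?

4

Profitabilities (E/h, kJ/min): voles 200, fledglings 82.3, small lizards 57.8, mice 33.7. Add prey in this order while the next type's profitability exceeds the intake rate on those already taken.
Rate on top 1: 4.083. fledglings: 82.3 > 4.083 → include.
Rate on top 2: 11.15. small lizards: 57.8 > 11.15 → include.
Rate on top 3: 25.92. mice: 33.7 > 25.92 → include.
Optimal diet: voles, fledglings, small lizards, mice — 4 of 4 types.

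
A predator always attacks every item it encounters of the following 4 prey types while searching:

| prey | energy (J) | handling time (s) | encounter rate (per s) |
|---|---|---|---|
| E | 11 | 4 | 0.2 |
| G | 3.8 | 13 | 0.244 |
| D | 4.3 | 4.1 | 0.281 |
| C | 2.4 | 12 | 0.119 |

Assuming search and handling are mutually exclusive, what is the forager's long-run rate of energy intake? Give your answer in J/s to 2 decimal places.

0.61 J/s

Energy encountered per unit search time: 0.2×11 + 0.244×3.8 + 0.281×4.3 + 0.119×2.4 = 4.621 J/s.
Handling time per unit search time: 0.2×4 + 0.244×13 + 0.281×4.1 + 0.119×12 = 6.552.
Rate = 4.621/(1 + 6.552) = 0.6119 J/s.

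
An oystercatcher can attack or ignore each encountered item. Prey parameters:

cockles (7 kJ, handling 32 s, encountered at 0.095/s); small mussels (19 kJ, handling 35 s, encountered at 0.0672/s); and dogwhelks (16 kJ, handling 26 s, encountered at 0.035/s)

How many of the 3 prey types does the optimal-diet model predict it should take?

2

Profitabilities (E/h, kJ/s): dogwhelks 0.615, small mussels 0.543, cockles 0.219. Add prey in this order while the next type's profitability exceeds the intake rate on those already taken.
Rate on top 1: 0.2932. small mussels: 0.543 > 0.2932 → include.
Rate on top 2: 0.431. cockles: 0.219 < 0.431 → exclude; stop.
Optimal diet: dogwhelks, small mussels — 2 of 3 types.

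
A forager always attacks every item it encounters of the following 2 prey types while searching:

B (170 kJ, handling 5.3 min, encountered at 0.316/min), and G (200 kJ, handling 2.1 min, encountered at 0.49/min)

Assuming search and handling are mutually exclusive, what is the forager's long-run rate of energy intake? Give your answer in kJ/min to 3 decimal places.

40.963 kJ/min

R = Σλ_iE_i / (1 + Σλ_ih_i)
Numerator: 0.316×170 + 0.49×200 = 151.7
Denominator: 1 + 0.316×5.3 + 0.49×2.1 = 3.704
R = 151.7/3.704 = 40.96 kJ/min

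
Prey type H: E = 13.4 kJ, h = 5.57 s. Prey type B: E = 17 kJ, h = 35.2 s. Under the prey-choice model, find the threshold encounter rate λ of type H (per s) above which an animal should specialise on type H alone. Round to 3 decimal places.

Drop type B once their profitability E₂/h₂ falls below the rate achievable on type H alone: E₂/h₂ = λE₁/(1 + λh₁).
Solve for λ: λE₁h₂ = E₂(1 + λh₁) → λ(E₁h₂ − E₂h₁) = E₂ → λ = E₂/(E₁h₂ − E₂h₁).
λ = 17/(13.4×35.2 − 17×5.57) = 17/377 = 0.04509 per s.

0.045 per s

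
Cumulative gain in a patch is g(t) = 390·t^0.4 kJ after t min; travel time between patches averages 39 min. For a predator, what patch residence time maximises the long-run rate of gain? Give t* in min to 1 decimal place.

By the marginal value theorem, leave when the instantaneous gain rate g'(t) equals the habitat-wide average g(t)/(T + t).
g'(t) = 0.4·390·t^-0.6. Setting 0.4·390·t^-0.6 = 390·t^0.4/(39+t) gives 0.4(39+t) = t, so 0.60·t = 0.4×39.
t* = 0.4×39/0.60 = 26 min.

26.0 min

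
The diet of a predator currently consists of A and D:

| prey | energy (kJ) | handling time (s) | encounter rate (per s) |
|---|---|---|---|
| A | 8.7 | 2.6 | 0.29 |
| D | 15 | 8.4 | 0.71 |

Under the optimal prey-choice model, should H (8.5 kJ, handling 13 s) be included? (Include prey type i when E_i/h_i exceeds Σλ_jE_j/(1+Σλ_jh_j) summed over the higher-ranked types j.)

No

Intake rate on the current diet: R = (0.29×8.7 + 0.71×15) / (1 + 0.29×2.6 + 0.71×8.4) = 13.17/7.718 = 1.707 kJ/s.
H: E/h = 8.5/13 = 0.6538 kJ/s.
0.6538 < 1.707, so adding H would lower the average — exclude it.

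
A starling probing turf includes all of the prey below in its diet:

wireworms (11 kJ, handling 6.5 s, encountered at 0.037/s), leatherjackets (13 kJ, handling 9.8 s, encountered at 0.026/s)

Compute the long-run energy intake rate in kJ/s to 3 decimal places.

0.498 kJ/s

Energy encountered per unit search time: 0.037×11 + 0.026×13 = 0.745 kJ/s.
Handling time per unit search time: 0.037×6.5 + 0.026×9.8 = 0.4953.
Rate = 0.745/(1 + 0.4953) = 0.4982 kJ/s.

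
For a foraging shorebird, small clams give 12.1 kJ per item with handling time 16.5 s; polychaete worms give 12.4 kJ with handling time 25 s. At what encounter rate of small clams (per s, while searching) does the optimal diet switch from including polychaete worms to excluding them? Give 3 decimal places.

0.127 per s

The zero-one rule: include polychaete worms iff E₂/h₂ > λE₁/(1+λh₁). Equality gives the switch point.
λE₁h₂ = E₂ + λE₂h₁ ⇒ λ = E₂/(E₁h₂ − E₂h₁) = 12.4/(302.5 − 204.6) = 0.1267 per s.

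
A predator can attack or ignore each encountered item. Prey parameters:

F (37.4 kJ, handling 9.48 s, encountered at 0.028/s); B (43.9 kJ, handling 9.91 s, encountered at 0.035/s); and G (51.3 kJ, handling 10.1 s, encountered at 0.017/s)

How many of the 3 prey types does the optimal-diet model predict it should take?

Rank by E/h (kJ/s): G 5.08, B 4.43, F 3.95. Include each in turn until the next type's E/h falls below the running intake rate.
Rate on top 1: 0.7443. B: 4.43 > 0.7443 → include.
Rate on top 2: 1.586. F: 3.95 > 1.586 → include.
Optimal diet: G, B, F — 3 of 3 types.

3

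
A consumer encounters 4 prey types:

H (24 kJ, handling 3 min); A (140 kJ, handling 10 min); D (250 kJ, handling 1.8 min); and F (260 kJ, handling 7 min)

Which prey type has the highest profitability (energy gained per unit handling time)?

D

In descending order of E/h:
D: 250/1.8 = 139 kJ/min
F: 260/7 = 37.1 kJ/min
A: 140/10 = 14 kJ/min
H: 24/3 = 8 kJ/min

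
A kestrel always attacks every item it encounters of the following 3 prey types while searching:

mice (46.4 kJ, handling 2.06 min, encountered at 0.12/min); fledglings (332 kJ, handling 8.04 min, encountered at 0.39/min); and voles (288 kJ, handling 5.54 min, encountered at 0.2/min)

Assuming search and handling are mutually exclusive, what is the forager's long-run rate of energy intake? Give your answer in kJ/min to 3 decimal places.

Energy encountered per unit search time: 0.12×46.4 + 0.39×332 + 0.2×288 = 192.6 kJ/min.
Handling time per unit search time: 0.12×2.06 + 0.39×8.04 + 0.2×5.54 = 4.491.
Rate = 192.6/(1 + 4.491) = 35.09 kJ/min.

35.086 kJ/min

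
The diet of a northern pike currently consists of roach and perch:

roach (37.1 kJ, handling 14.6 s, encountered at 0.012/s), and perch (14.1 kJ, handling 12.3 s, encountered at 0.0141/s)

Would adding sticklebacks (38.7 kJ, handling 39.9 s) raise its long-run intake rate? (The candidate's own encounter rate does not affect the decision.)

Yes

Current rate: (0.012×37.1 + 0.0141×14.1)/(1 + 0.012×14.6 + 0.0141×12.3) = 0.4775 kJ/s.
sticklebacks: E/h = 38.7/39.9 = 0.9699 kJ/s.
0.9699 > 0.4775, so adding sticklebacks raises the average — include it.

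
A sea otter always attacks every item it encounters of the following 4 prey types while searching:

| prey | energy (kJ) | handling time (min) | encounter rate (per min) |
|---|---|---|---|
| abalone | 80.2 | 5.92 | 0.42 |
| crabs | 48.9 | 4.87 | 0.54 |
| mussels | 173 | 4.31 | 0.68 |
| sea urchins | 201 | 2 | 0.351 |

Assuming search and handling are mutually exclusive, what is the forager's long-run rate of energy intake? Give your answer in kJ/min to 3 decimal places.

R = Σλ_iE_i / (1 + Σλ_ih_i)
Numerator: 0.42×80.2 + 0.54×48.9 + 0.68×173 + 0.351×201 = 248.3
Denominator: 1 + 0.42×5.92 + 0.54×4.87 + 0.68×4.31 + 0.351×2 = 9.749
R = 248.3/9.749 = 25.47 kJ/min

25.467 kJ/min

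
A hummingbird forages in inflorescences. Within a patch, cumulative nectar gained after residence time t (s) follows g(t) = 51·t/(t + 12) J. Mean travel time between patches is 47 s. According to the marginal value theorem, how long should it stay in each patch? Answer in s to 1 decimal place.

Optimal t* satisfies g'(t*) = g(t*)/(T + t*).
g'(t) = 51·12/(t + 12)². Setting 51·12/(t+12)² = 51t/[(t+12)(47+t)] gives 12(47+t) = t(t+12), so t² = 12×47 = 564.
t* = √564 = 23.75 s.

23.7 s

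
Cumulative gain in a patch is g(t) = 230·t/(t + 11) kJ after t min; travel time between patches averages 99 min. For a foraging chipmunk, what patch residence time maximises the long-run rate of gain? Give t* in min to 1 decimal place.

Maximise g(t)/(T+t): set derivative to zero → g'(t)(T+t) = g(t).
g'(t) = 230·11/(t + 11)². Setting 230·11/(t+11)² = 230t/[(t+11)(99+t)] gives 11(99+t) = t(t+11), so t² = 11×99 = 1089.
t* = √1089 = 33 min.

33.0 min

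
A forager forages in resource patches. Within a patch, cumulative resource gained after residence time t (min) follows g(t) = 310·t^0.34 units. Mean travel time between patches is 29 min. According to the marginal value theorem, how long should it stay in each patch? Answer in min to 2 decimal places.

14.94 min

Maximise g(t)/(T+t): set derivative to zero → g'(t)(T+t) = g(t).
g'(t) = 0.34·310·t^-0.66. Setting 0.34·310·t^-0.66 = 310·t^0.34/(29+t) gives 0.34(29+t) = t, so 0.66·t = 0.34×29.
t* = 0.34×29/0.66 = 14.94 min.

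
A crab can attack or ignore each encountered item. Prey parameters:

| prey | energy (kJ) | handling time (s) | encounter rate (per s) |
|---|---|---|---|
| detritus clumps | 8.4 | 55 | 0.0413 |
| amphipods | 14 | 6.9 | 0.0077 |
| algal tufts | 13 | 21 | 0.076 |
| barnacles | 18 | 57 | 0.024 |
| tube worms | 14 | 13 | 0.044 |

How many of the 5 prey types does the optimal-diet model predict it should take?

3

Profitabilities (E/h, kJ/s): amphipods 2.03, tube worms 1.08, algal tufts 0.619, barnacles 0.316, detritus clumps 0.153. Add prey in this order while the next type's profitability exceeds the intake rate on those already taken.
Rate on top 1: 0.1024. tube worms: 1.08 > 0.1024 → include.
Rate on top 2: 0.4454. algal tufts: 0.619 > 0.4454 → include.
Rate on top 3: 0.5314. barnacles: 0.316 < 0.5314 → exclude; stop.
Optimal diet: amphipods, tube worms, algal tufts — 3 of 5 types.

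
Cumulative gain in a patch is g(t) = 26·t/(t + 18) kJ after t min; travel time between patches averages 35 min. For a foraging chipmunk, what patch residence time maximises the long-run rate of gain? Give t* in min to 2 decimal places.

By the marginal value theorem, leave when the instantaneous gain rate g'(t) equals the habitat-wide average g(t)/(T + t).
g'(t) = 26·18/(t + 18)². Setting 26·18/(t+18)² = 26t/[(t+18)(35+t)] gives 18(35+t) = t(t+18), so t² = 18×35 = 630.
t* = √630 = 25.1 min.

25.10 min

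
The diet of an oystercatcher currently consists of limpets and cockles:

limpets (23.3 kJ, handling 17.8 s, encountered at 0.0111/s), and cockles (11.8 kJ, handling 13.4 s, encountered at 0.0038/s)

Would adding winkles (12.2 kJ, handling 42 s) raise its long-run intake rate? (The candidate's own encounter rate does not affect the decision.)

Intake rate on the current diet: R = (0.0111×23.3 + 0.0038×11.8) / (1 + 0.0111×17.8 + 0.0038×13.4) = 0.3035/1.248 = 0.2431 kJ/s.
Profitability of winkles: 12.2/42 = 0.2905 kJ/s.
Since 0.2905 > R, including winkles increases the long-run rate.

Yes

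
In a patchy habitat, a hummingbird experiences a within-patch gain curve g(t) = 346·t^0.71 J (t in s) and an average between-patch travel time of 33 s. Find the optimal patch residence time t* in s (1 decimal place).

80.8 s

Optimal t* satisfies g'(t*) = g(t*)/(T + t*).
g'(t) = 0.71·346·t^-0.29. Setting 0.71·346·t^-0.29 = 346·t^0.71/(33+t) gives 0.71(33+t) = t, so 0.29·t = 0.71×33.
t* = 0.71×33/0.29 = 80.79 s.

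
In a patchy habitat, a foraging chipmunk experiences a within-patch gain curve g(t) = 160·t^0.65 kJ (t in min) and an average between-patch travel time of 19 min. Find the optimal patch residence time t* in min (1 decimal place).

By the marginal value theorem, leave when the instantaneous gain rate g'(t) equals the habitat-wide average g(t)/(T + t).
g'(t) = 0.65·160·t^-0.35. Setting 0.65·160·t^-0.35 = 160·t^0.65/(19+t) gives 0.65(19+t) = t, so 0.35·t = 0.65×19.
t* = 0.65×19/0.35 = 35.29 min.

35.3 min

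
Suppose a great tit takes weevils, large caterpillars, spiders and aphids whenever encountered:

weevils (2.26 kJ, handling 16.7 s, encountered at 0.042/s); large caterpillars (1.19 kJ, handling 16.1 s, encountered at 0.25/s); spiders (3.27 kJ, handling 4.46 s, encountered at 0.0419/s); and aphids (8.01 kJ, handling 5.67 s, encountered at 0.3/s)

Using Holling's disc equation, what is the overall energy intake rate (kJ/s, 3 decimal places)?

0.385 kJ/s

Energy encountered per unit search time: 0.042×2.26 + 0.25×1.19 + 0.0419×3.27 + 0.3×8.01 = 2.932 kJ/s.
Handling time per unit search time: 0.042×16.7 + 0.25×16.1 + 0.0419×4.46 + 0.3×5.67 = 6.614.
Rate = 2.932/(1 + 6.614) = 0.3851 kJ/s.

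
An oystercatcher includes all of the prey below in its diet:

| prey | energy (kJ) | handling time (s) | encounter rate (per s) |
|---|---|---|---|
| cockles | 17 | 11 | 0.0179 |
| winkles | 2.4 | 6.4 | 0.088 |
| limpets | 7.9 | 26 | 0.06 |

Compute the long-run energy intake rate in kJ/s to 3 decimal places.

Energy encountered per unit search time: 0.0179×17 + 0.088×2.4 + 0.06×7.9 = 0.9895 kJ/s.
Handling time per unit search time: 0.0179×11 + 0.088×6.4 + 0.06×26 = 2.32.
Rate = 0.9895/(1 + 2.32) = 0.298 kJ/s.

0.298 kJ/s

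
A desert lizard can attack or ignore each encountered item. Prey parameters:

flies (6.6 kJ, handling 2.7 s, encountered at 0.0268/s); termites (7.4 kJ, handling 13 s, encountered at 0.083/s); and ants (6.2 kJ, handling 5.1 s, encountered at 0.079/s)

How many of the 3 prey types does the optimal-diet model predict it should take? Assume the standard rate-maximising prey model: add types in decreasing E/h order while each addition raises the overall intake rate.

3

Profitabilities (E/h, kJ/s): flies 2.44, ants 1.22, termites 0.569. Add prey in this order while the next type's profitability exceeds the intake rate on those already taken.
Rate on top 1: 0.1649. ants: 1.22 > 0.1649 → include.
Rate on top 2: 0.4519. termites: 0.569 > 0.4519 → include.
Optimal diet: flies, ants, termites — 3 of 3 types.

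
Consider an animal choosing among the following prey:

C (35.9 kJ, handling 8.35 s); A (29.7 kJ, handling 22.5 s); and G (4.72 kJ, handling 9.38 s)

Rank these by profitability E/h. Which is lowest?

G

In descending order of E/h:
C: 35.9/8.35 = 4.3 kJ/s
A: 29.7/22.5 = 1.32 kJ/s
G: 4.72/9.38 = 0.503 kJ/s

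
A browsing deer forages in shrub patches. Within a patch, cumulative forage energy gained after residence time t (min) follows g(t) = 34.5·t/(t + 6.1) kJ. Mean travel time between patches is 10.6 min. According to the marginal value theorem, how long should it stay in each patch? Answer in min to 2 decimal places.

8.04 min

Optimal t* satisfies g'(t*) = g(t*)/(T + t*).
g'(t) = 34.5·6.1/(t + 6.1)². Setting 34.5·6.1/(t+6.1)² = 34.5t/[(t+6.1)(10.6+t)] gives 6.1(10.6+t) = t(t+6.1), so t² = 6.1×10.6 = 64.66.
t* = √64.66 = 8.041 min.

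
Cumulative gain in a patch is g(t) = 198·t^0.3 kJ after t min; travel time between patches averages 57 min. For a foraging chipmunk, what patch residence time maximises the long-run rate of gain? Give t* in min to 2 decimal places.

By the marginal value theorem, leave when the instantaneous gain rate g'(t) equals the habitat-wide average g(t)/(T + t).
g'(t) = 0.3·198·t^-0.7. Setting 0.3·198·t^-0.7 = 198·t^0.3/(57+t) gives 0.3(57+t) = t, so 0.70·t = 0.3×57.
t* = 0.3×57/0.70 = 24.43 min.

24.43 min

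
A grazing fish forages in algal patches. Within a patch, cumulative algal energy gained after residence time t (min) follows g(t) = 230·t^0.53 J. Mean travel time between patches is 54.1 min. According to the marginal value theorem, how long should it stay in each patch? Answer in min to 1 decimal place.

61.0 min

Optimal t* satisfies g'(t*) = g(t*)/(T + t*).
g'(t) = 0.53·230·t^-0.47. Setting 0.53·230·t^-0.47 = 230·t^0.53/(54.1+t) gives 0.53(54.1+t) = t, so 0.47·t = 0.53×54.1.
t* = 0.53×54.1/0.47 = 61.01 min.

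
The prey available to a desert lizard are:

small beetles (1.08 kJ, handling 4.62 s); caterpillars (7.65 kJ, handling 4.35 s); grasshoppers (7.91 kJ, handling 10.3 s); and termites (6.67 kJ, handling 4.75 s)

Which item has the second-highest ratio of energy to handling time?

In descending order of E/h:
caterpillars: 7.65/4.35 = 1.76 kJ/s
termites: 6.67/4.75 = 1.4 kJ/s
grasshoppers: 7.91/10.3 = 0.768 kJ/s
small beetles: 1.08/4.62 = 0.234 kJ/s

termites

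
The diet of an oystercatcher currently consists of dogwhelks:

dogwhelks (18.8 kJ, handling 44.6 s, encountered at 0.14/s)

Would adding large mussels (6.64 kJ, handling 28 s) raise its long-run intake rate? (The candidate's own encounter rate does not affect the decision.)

No

Current rate: (0.14×18.8)/(1 + 0.14×44.6) = 0.3633 kJ/s.
Profitability of large mussels: 6.64/28 = 0.2371 kJ/s.
0.2371 < 0.3633, so adding large mussels would lower the average — exclude it.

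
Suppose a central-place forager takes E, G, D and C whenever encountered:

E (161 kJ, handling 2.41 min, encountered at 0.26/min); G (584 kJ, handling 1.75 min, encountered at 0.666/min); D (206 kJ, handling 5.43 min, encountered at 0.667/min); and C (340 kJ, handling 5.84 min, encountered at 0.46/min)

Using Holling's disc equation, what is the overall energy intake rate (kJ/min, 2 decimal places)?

79.62 kJ/min

R = Σλ_iE_i / (1 + Σλ_ih_i)
Numerator: 0.26×161 + 0.666×584 + 0.667×206 + 0.46×340 = 724.6
Denominator: 1 + 0.26×2.41 + 0.666×1.75 + 0.667×5.43 + 0.46×5.84 = 9.1
R = 724.6/9.1 = 79.62 kJ/min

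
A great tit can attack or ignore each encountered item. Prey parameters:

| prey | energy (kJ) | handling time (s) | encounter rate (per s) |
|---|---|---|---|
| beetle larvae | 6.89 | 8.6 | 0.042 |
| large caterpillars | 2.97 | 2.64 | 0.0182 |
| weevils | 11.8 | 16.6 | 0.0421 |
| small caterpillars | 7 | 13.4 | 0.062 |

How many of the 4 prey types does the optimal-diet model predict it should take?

4

Profitabilities (E/h, kJ/s): large caterpillars 1.12, beetle larvae 0.801, weevils 0.711, small caterpillars 0.522. Add prey in this order while the next type's profitability exceeds the intake rate on those already taken.
Rate on top 1: 0.05158. beetle larvae: 0.801 > 0.05158 → include.
Rate on top 2: 0.2437. weevils: 0.711 > 0.2437 → include.
Rate on top 3: 0.3986. small caterpillars: 0.522 > 0.3986 → include.
Optimal diet: large caterpillars, beetle larvae, weevils, small caterpillars — 4 of 4 types.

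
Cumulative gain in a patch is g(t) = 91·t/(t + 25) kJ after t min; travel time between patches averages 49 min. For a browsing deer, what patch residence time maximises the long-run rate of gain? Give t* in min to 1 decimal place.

Optimal t* satisfies g'(t*) = g(t*)/(T + t*).
g'(t) = 91·25/(t + 25)². Setting 91·25/(t+25)² = 91t/[(t+25)(49+t)] gives 25(49+t) = t(t+25), so t² = 25×49 = 1225.
t* = √1225 = 35 min.

35.0 min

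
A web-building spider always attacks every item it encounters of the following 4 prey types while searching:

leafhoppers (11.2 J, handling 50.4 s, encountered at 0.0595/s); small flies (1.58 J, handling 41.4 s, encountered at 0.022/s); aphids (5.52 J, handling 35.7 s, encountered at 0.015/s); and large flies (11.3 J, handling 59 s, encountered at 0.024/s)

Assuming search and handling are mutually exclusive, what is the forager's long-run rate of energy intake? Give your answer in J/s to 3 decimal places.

0.154 J/s

R = Σλ_iE_i / (1 + Σλ_ih_i)
Numerator: 0.0595×11.2 + 0.022×1.58 + 0.015×5.52 + 0.024×11.3 = 1.055
Denominator: 1 + 0.0595×50.4 + 0.022×41.4 + 0.015×35.7 + 0.024×59 = 6.861
R = 1.055/6.861 = 0.1538 J/s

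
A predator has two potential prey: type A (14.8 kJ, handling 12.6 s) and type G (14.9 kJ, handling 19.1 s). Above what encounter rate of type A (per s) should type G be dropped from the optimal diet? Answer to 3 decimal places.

0.157 per s

At the threshold, the rate on type A alone equals the profitability of type G: λ·14.8/(1 + λ·12.6) = 14.9/19.1 = 0.7801.
Rearranging, λ(14.8 − 0.7801×12.6) = 0.7801, so λ = 0.7801/4.971 = 0.1569 per s.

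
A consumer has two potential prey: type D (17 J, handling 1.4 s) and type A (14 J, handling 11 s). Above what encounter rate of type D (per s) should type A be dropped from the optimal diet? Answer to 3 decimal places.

The zero-one rule: include type A iff E₂/h₂ > λE₁/(1+λh₁). Equality gives the switch point.
λE₁h₂ = E₂ + λE₂h₁ ⇒ λ = E₂/(E₁h₂ − E₂h₁) = 14/(187 − 19.6) = 0.08363 per s.

0.084 per s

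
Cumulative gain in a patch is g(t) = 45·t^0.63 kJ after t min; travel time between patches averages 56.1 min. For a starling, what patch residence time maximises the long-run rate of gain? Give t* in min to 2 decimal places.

95.52 min

Optimal t* satisfies g'(t*) = g(t*)/(T + t*).
g'(t) = 0.63·45·t^-0.37. Setting 0.63·45·t^-0.37 = 45·t^0.63/(56.1+t) gives 0.63(56.1+t) = t, so 0.37·t = 0.63×56.1.
t* = 0.63×56.1/0.37 = 95.52 min.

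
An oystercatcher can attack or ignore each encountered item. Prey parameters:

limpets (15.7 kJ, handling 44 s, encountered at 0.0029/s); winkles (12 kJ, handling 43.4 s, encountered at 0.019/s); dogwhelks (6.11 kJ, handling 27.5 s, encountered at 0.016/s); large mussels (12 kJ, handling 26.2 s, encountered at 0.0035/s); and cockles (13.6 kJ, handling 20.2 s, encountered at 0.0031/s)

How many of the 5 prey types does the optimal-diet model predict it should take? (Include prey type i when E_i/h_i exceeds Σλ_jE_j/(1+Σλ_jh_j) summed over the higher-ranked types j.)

5

Profitabilities (E/h, kJ/s): cockles 0.673, large mussels 0.458, limpets 0.357, winkles 0.276, dogwhelks 0.222. Add prey in this order while the next type's profitability exceeds the intake rate on those already taken.
Rate on top 1: 0.03968. large mussels: 0.458 > 0.03968 → include.
Rate on top 2: 0.07291. limpets: 0.357 > 0.07291 → include.
Rate on top 3: 0.1012. winkles: 0.276 > 0.1012 → include.
Rate on top 4: 0.1698. dogwhelks: 0.222 > 0.1698 → include.
Optimal diet: cockles, large mussels, limpets, winkles, dogwhelks — 5 of 5 types.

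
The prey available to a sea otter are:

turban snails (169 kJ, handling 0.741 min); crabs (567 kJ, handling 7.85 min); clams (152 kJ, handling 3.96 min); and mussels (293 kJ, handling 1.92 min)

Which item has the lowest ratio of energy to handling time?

In descending order of E/h:
turban snails: 169/0.741 = 228 kJ/min
mussels: 293/1.92 = 153 kJ/min
crabs: 567/7.85 = 72.2 kJ/min
clams: 152/3.96 = 38.4 kJ/min

clams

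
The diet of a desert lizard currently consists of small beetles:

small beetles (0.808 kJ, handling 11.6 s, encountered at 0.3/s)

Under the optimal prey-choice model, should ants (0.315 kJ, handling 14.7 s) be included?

No

On small beetles alone, R = ΣλE/(1+Σλh) = 0.2424/4.48 = 0.05411 kJ/s.
ants: E/h = 0.315/14.7 = 0.02143 kJ/s.
0.02143 < 0.05411, so adding ants would lower the average — exclude it.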